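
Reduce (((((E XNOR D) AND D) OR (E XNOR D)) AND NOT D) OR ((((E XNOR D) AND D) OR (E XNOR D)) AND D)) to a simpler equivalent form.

By distribution ((E AND v) OR (E AND NOT v) = E) then absorption (E OR (E AND v) = E):
= (E XNOR D)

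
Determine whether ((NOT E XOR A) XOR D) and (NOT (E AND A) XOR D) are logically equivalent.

No. Counterexample: with E=0, A=1, D=0, Expression 1 = 0 but Expression 2 = 1.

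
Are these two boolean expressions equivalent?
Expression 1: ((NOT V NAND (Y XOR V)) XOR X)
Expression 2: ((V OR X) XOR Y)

No. Counterexample: with V=0, Y=0, X=0, Expression 1 = 1 but Expression 2 = 0.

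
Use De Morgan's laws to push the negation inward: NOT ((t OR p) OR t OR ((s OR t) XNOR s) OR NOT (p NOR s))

NOT (t OR p) AND NOT t AND NOT ((s OR t) XNOR s) AND (p NOR s)
De Morgan's: NOT(OR of terms) = AND of negations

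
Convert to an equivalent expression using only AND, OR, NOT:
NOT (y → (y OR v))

y AND NOT (y OR v)
(Negated implication: NOT(A → B) = A AND NOT B)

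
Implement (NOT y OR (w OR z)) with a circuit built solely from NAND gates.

(((y NAND y) NAND (y NAND y)) NAND (((w NAND w) NAND (z NAND z)) NAND ((w NAND w) NAND (z NAND z))))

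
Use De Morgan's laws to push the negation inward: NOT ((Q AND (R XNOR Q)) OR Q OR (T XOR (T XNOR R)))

NOT (Q AND (R XNOR Q)) AND NOT Q AND NOT (T XOR (T XNOR R))
De Morgan's: NOT(OR of terms) = AND of negations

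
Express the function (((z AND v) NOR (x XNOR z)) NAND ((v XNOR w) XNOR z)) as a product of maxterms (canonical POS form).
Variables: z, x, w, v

ΠM(5, 6, 8) = (z OR NOT x OR w OR NOT v) AND (z OR NOT x OR NOT w OR v) AND (NOT z OR x OR w OR v)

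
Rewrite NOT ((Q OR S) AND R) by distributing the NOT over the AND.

NOT (Q OR S) OR NOT R
De Morgan's: NOT(AND of terms) = OR of negations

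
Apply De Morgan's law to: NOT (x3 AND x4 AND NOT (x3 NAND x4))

NOT x3 OR NOT x4 OR (x3 NAND x4)
De Morgan's: NOT(AND of terms) = OR of negations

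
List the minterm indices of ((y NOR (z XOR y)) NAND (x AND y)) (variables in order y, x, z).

Σm(0, 1, 2, 3, 4, 5, 6, 7) = (NOT y AND NOT x AND NOT z) OR (NOT y AND NOT x AND z) OR (NOT y AND x AND NOT z) OR (NOT y AND x AND z) OR (y AND NOT x AND NOT z) OR (y AND NOT x AND z) OR (y AND x AND NOT z) OR (y AND x AND z)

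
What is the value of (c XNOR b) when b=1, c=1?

Substituting: (1 XNOR 1)
= 1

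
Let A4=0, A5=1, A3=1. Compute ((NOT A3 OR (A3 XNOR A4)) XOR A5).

Substituting: ((NOT 1 OR (1 XNOR 0)) XOR 1)
= 1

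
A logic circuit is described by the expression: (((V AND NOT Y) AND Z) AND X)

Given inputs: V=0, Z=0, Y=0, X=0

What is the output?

Substituting: (((0 AND NOT 0) AND 0) AND 0)
= 0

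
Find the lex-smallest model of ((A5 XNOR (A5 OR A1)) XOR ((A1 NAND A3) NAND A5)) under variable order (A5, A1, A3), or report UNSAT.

A5=0, A1=1, A3=0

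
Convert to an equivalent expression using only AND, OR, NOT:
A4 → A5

NOT A4 OR A5
(Implication elimination: A → B = NOT A OR B)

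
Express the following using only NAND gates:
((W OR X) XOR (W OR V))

((((W NAND W) NAND (X NAND X)) NAND (((W NAND W) NAND (X NAND X)) NAND ((W NAND W) NAND (V NAND V)))) NAND (((W NAND W) NAND (V NAND V)) NAND (((W NAND W) NAND (X NAND X)) NAND ((W NAND W) NAND (V NAND V)))))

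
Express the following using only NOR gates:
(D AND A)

((D NOR D) NOR (A NOR A))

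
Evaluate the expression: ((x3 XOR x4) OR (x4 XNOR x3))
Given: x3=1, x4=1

Substituting: ((1 XOR 1) OR (1 XNOR 1))
= 1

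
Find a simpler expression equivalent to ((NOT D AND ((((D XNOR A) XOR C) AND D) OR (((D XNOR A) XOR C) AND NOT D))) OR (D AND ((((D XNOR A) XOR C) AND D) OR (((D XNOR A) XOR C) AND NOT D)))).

By distribution ((E AND v) OR (E AND NOT v) = E) then distribution ((E AND v) OR (E AND NOT v) = E):
= ((D XNOR A) XOR C)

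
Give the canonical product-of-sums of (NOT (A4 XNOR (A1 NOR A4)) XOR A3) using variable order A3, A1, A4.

ΠM(2, 4, 5, 7) = (A3 OR NOT A1 OR A4) AND (NOT A3 OR A1 OR A4) AND (NOT A3 OR A1 OR NOT A4) AND (NOT A3 OR NOT A1 OR NOT A4)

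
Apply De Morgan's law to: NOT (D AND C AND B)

NOT D OR NOT C OR NOT B
De Morgan's: NOT(AND of terms) = OR of negations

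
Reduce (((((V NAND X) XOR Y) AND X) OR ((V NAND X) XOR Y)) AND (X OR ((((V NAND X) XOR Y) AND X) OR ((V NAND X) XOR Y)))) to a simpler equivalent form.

By absorption (E AND (E OR v) = E) then absorption (E OR (E AND v) = E):
= ((V NAND X) XOR Y)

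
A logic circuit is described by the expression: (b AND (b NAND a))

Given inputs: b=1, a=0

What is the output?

Substituting: (1 AND (1 NAND 0))
= 1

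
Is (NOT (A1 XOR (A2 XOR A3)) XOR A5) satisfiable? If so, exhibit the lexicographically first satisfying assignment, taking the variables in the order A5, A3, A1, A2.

A5=0, A3=0, A1=0, A2=0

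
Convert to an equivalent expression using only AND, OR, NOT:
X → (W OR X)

NOT X OR (W OR X)
(Implication elimination: A → B = NOT A OR B)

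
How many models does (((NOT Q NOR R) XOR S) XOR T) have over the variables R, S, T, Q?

Satisfying assignments: (0,0,0,1), (0,0,1,0), (0,1,0,0), (0,1,1,1), (1,0,1,0), (1,0,1,1), (1,1,0,0), (1,1,0,1)
Count: 8 out of 16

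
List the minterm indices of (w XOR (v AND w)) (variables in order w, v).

Σm(2) = (w AND NOT v)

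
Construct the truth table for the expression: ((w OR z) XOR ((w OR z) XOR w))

z | w | Output
--------------
0 | 0 | 0
0 | 1 | 1
1 | 0 | 0
1 | 1 | 1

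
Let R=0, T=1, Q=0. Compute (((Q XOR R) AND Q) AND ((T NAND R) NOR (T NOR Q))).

Substituting: (((0 XOR 0) AND 0) AND ((1 NAND 0) NOR (1 NOR 0)))
= 0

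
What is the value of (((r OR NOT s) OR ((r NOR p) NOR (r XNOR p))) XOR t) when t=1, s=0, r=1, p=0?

Substituting: (((1 OR NOT 0) OR ((1 NOR 0) NOR (1 XNOR 0))) XOR 1)
= 0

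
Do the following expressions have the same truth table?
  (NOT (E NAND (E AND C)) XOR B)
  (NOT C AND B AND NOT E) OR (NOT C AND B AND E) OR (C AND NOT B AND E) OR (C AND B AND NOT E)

Yes, they are equivalent — the two output columns agree on all 8 assignments:
C | B | E | Expression 1 | Expression 2
---------------------------------------
0 | 0 | 0 | 0 | 0
0 | 0 | 1 | 0 | 0
0 | 1 | 0 | 1 | 1
0 | 1 | 1 | 1 | 1
1 | 0 | 0 | 0 | 0
1 | 0 | 1 | 1 | 1
1 | 1 | 0 | 1 | 1
1 | 1 | 1 | 0 | 0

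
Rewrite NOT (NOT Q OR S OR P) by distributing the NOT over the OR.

Q AND NOT S AND NOT P
De Morgan's: NOT(OR of terms) = AND of negations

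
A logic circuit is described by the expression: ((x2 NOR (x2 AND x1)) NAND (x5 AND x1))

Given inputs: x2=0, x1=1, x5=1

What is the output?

Substituting: ((0 NOR (0 AND 1)) NAND (1 AND 1))
= 0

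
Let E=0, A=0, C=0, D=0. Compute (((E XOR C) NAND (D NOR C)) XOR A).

Substituting: (((0 XOR 0) NAND (0 NOR 0)) XOR 0)
= 1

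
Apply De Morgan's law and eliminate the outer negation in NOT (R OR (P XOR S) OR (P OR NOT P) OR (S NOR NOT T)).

NOT R AND NOT (P XOR S) AND NOT (P OR NOT P) AND NOT (S NOR NOT T)
De Morgan's: NOT(OR of terms) = AND of negations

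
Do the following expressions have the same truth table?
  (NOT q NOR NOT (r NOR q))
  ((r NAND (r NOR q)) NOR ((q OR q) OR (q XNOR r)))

Yes, they are equivalent — the two output columns agree on all 4 assignments:
r | q | Expression 1 | Expression 2
-----------------------------------
0 | 0 | 0 | 0
0 | 1 | 0 | 0
1 | 0 | 0 | 0
1 | 1 | 0 | 0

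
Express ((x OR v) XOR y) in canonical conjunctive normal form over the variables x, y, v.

(x OR y OR v) AND (x OR NOT y OR NOT v) AND (NOT x OR NOT y OR v) AND (NOT x OR NOT y OR NOT v)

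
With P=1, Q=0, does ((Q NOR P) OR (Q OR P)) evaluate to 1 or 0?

Substituting: ((0 NOR 1) OR (0 OR 1))
= 1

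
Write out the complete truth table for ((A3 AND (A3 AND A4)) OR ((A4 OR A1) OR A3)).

A1 | A4 | A3 | Output
---------------------
0 | 0 | 0 | 0
0 | 0 | 1 | 1
0 | 1 | 0 | 1
0 | 1 | 1 | 1
1 | 0 | 0 | 1
1 | 0 | 1 | 1
1 | 1 | 0 | 1
1 | 1 | 1 | 1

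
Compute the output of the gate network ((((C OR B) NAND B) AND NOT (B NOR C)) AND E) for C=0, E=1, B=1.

Substituting: ((((0 OR 1) NAND 1) AND NOT (1 NOR 0)) AND 1)
= 0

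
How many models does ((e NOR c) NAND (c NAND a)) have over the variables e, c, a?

Satisfying assignments: (0,1,0), (0,1,1), (1,0,0), (1,0,1), (1,1,0), (1,1,1)
Count: 6 out of 8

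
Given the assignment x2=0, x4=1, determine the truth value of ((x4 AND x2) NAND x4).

Substituting: ((1 AND 0) NAND 1)
= 1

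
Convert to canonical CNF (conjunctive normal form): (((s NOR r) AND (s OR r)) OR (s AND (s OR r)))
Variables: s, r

(s OR r) AND (s OR NOT r)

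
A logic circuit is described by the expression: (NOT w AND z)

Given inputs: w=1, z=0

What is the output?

Substituting: (NOT 1 AND 0)
= 0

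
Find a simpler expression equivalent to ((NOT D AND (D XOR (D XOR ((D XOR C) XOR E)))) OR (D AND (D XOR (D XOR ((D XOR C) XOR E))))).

By distribution ((E AND v) OR (E AND NOT v) = E) then XOR self-cancellation ((E XOR v) XOR v = E):
= ((D XOR C) XOR E)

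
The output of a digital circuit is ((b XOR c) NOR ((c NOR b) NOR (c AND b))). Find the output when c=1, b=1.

Substituting: ((1 XOR 1) NOR ((1 NOR 1) NOR (1 AND 1)))
= 1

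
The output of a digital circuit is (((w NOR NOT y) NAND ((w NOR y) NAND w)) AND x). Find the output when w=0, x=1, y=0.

Substituting: (((0 NOR NOT 0) NAND ((0 NOR 0) NAND 0)) AND 1)
= 1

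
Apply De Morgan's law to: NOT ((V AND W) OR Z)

NOT (V AND W) AND NOT Z
De Morgan's: NOT(OR of terms) = AND of negations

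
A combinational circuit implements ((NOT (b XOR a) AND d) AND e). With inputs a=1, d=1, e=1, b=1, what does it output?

Substituting: ((NOT (1 XOR 1) AND 1) AND 1)
= 1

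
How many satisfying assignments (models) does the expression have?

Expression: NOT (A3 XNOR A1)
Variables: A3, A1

Satisfying assignments: (0,1), (1,0)
Count: 2 out of 4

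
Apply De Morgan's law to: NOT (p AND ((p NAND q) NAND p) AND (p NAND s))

NOT p OR NOT ((p NAND q) NAND p) OR NOT (p NAND s)
De Morgan's: NOT(AND of terms) = OR of negations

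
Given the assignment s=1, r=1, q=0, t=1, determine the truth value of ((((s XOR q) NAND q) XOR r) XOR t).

Substituting: ((((1 XOR 0) NAND 0) XOR 1) XOR 1)
= 1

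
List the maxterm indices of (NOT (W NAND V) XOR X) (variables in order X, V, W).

ΠM(0, 1, 2, 7) = (X OR V OR W) AND (X OR V OR NOT W) AND (X OR NOT V OR W) AND (NOT X OR NOT V OR NOT W)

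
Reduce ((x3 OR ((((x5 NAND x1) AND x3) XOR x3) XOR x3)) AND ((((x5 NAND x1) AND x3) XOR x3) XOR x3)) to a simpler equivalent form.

By absorption (E AND (E OR v) = E) then XOR self-cancellation ((E XOR v) XOR v = E):
= ((x5 NAND x1) AND x3)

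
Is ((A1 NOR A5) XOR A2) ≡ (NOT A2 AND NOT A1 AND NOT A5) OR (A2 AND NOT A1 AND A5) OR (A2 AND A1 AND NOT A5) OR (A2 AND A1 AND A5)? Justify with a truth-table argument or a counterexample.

Yes, they are equivalent — the two output columns agree on all 8 assignments:
A2 | A1 | A5 | Expression 1 | Expression 2
------------------------------------------
0 | 0 | 0 | 1 | 1
0 | 0 | 1 | 0 | 0
0 | 1 | 0 | 0 | 0
0 | 1 | 1 | 0 | 0
1 | 0 | 0 | 0 | 0
1 | 0 | 1 | 1 | 1
1 | 1 | 0 | 1 | 1
1 | 1 | 1 | 1 | 1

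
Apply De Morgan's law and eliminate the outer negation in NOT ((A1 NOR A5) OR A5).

NOT (A1 NOR A5) AND NOT A5
De Morgan's: NOT(OR of terms) = AND of negations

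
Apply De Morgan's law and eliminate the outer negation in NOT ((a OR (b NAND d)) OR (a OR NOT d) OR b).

NOT (a OR (b NAND d)) AND NOT (a OR NOT d) AND NOT b
De Morgan's: NOT(OR of terms) = AND of negations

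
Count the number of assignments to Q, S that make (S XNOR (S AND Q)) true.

Satisfying assignments: (0,0), (1,0), (1,1)
Count: 3 out of 4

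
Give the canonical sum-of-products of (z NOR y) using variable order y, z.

Σm(0) = (NOT y AND NOT z)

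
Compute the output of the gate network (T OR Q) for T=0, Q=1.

Substituting: (0 OR 1)
= 1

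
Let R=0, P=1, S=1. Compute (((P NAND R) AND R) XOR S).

Substituting: (((1 NAND 0) AND 0) XOR 1)
= 1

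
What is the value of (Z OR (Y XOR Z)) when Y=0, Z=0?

Substituting: (0 OR (0 XOR 0))
= 0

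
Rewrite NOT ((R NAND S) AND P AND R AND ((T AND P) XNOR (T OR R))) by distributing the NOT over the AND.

NOT (R NAND S) OR NOT P OR NOT R OR NOT ((T AND P) XNOR (T OR R))
De Morgan's: NOT(AND of terms) = OR of negations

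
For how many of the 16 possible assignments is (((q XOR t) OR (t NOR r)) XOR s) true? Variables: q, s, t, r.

Satisfying assignments: (0,0,0,0), (0,0,1,0), (0,0,1,1), (0,1,0,1), (1,0,0,0), (1,0,0,1), (1,1,1,0), (1,1,1,1)
Count: 8 out of 16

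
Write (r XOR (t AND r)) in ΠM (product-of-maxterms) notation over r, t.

ΠM(0, 1, 3) = (r OR t) AND (r OR NOT t) AND (NOT r OR NOT t)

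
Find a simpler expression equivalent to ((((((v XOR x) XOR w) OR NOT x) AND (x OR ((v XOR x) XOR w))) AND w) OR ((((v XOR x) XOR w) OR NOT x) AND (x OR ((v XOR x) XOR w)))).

By absorption (E OR (E AND v) = E) then distribution ((E OR v) AND (E OR NOT v) = E):
= ((v XOR x) XOR w)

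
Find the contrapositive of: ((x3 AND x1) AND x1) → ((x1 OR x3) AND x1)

Contrapositive: NOT ((x1 OR x3) AND x1) → NOT ((x3 AND x1) AND x1)
Note: A statement and its contrapositive are logically equivalent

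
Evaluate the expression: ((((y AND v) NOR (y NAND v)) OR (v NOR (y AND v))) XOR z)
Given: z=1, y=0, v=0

Substituting: ((((0 AND 0) NOR (0 NAND 0)) OR (0 NOR (0 AND 0))) XOR 1)
= 0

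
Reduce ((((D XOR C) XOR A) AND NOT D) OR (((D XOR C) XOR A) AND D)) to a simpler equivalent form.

By distribution ((E AND v) OR (E AND NOT v) = E):
= ((D XOR C) XOR A)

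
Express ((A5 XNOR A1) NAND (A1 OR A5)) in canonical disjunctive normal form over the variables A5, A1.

(NOT A5 AND NOT A1) OR (NOT A5 AND A1) OR (A5 AND NOT A1)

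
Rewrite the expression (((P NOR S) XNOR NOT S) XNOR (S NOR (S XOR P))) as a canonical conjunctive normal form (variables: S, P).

(NOT S OR P) AND (NOT S OR NOT P)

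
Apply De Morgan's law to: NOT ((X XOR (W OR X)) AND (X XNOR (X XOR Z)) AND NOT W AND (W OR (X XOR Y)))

NOT (X XOR (W OR X)) OR NOT (X XNOR (X XOR Z)) OR W OR NOT (W OR (X XOR Y))
De Morgan's: NOT(AND of terms) = OR of negations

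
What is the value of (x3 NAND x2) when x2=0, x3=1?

Substituting: (1 NAND 0)
= 1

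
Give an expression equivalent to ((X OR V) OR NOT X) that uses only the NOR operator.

((((X NOR V) NOR (X NOR V)) NOR (X NOR X)) NOR (((X NOR V) NOR (X NOR V)) NOR (X NOR X)))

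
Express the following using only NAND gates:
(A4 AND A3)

((A4 NAND A3) NAND (A4 NAND A3))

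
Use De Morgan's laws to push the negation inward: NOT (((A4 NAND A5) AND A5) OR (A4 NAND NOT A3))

NOT ((A4 NAND A5) AND A5) AND NOT (A4 NAND NOT A3)
De Morgan's: NOT(OR of terms) = AND of negations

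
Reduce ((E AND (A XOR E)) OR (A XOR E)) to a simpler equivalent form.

By absorption (E OR (E AND v) = E):
= (A XOR E)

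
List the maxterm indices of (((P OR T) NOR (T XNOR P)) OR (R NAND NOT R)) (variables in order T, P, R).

ΠM() = TRUE (no maxterms)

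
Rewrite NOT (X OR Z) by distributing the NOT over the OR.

NOT X AND NOT Z
De Morgan's: NOT(OR of terms) = AND of negations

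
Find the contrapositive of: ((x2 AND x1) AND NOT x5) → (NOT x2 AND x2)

Contrapositive: NOT (NOT x2 AND x2) → NOT ((x2 AND x1) AND NOT x5)
Note: A statement and its contrapositive are logically equivalent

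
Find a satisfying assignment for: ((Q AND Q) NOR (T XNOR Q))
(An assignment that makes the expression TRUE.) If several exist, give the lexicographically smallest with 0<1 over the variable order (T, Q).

T=1, Q=0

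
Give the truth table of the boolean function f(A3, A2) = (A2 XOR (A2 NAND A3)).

A3 | A2 | Output
----------------
0 | 0 | 1
0 | 1 | 0
1 | 0 | 1
1 | 1 | 1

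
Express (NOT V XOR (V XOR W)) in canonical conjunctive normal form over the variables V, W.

(V OR NOT W) AND (NOT V OR NOT W)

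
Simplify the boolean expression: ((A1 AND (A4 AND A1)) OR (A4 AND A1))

By absorption (E OR (E AND v) = E):
= (A4 AND A1)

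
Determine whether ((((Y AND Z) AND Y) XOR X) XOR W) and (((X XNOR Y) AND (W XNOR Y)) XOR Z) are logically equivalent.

No. Counterexample: with X=0, Z=0, Y=0, W=0, Expression 1 = 0 but Expression 2 = 1.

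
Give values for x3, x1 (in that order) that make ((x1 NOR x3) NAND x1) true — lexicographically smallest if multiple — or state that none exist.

x3=0, x1=0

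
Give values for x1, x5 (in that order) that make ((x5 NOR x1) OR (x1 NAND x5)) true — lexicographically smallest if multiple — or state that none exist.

x1=0, x5=0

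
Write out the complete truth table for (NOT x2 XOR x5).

x2 | x5 | Output
----------------
0 | 0 | 1
0 | 1 | 0
1 | 0 | 0
1 | 1 | 1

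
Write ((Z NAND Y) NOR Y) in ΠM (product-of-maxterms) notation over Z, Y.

ΠM(0, 1, 2, 3) = (Z OR Y) AND (Z OR NOT Y) AND (NOT Z OR Y) AND (NOT Z OR NOT Y)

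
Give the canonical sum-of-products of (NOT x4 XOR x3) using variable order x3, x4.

Σm(0, 3) = (NOT x3 AND NOT x4) OR (x3 AND x4)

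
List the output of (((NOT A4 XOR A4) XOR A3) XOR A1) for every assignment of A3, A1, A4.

A3 | A1 | A4 | Output
---------------------
0 | 0 | 0 | 1
0 | 0 | 1 | 1
0 | 1 | 0 | 0
0 | 1 | 1 | 0
1 | 0 | 0 | 0
1 | 0 | 1 | 0
1 | 1 | 0 | 1
1 | 1 | 1 | 1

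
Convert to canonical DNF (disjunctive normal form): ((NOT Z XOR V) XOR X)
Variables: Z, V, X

(NOT Z AND NOT V AND NOT X) OR (NOT Z AND V AND X) OR (Z AND NOT V AND X) OR (Z AND V AND NOT X)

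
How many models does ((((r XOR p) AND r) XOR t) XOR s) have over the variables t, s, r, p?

Satisfying assignments: (0,0,1,0), (0,1,0,0), (0,1,0,1), (0,1,1,1), (1,0,0,0), (1,0,0,1), (1,0,1,1), (1,1,1,0)
Count: 8 out of 16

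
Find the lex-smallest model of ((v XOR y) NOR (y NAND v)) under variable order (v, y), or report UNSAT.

v=1, y=1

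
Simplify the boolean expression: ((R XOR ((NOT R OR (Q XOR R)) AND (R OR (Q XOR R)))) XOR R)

By XOR self-cancellation ((E XOR v) XOR v = E) then distribution ((E OR v) AND (E OR NOT v) = E):
= (Q XOR R)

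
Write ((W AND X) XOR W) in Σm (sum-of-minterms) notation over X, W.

Σm(1) = (NOT X AND W)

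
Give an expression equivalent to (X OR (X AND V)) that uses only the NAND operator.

((X NAND X) NAND (((X NAND V) NAND (X NAND V)) NAND ((X NAND V) NAND (X NAND V))))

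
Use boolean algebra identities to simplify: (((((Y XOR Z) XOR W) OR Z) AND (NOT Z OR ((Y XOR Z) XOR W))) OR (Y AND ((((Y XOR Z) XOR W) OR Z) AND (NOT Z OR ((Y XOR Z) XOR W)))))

By absorption (E OR (E AND v) = E) then distribution ((E OR v) AND (E OR NOT v) = E):
= ((Y XOR Z) XOR W)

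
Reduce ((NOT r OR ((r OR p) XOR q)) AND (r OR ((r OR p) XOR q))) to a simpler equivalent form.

By distribution ((E OR v) AND (E OR NOT v) = E):
= ((r OR p) XOR q)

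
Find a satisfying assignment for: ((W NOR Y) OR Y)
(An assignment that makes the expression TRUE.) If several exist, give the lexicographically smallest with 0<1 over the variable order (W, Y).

W=0, Y=0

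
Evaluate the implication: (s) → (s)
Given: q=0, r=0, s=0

Antecedent (s) = 0; consequent (s) = 0.
0 → 0 = 1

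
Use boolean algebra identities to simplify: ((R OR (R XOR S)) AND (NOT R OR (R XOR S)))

By distribution ((E OR v) AND (E OR NOT v) = E):
= (R XOR S)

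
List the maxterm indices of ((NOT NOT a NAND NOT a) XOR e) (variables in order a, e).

ΠM(1, 3) = (a OR NOT e) AND (NOT a OR NOT e)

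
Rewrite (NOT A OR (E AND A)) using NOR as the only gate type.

(((A NOR A) NOR ((E NOR E) NOR (A NOR A))) NOR ((A NOR A) NOR ((E NOR E) NOR (A NOR A))))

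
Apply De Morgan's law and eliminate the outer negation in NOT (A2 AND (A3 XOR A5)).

NOT A2 OR NOT (A3 XOR A5)
De Morgan's: NOT(AND of terms) = OR of negations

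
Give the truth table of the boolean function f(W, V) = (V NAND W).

W | V | Output
--------------
0 | 0 | 1
0 | 1 | 1
1 | 0 | 1
1 | 1 | 0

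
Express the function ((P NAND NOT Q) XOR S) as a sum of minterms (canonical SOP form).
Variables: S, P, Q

Σm(0, 1, 3, 6) = (NOT S AND NOT P AND NOT Q) OR (NOT S AND NOT P AND Q) OR (NOT S AND P AND Q) OR (S AND P AND NOT Q)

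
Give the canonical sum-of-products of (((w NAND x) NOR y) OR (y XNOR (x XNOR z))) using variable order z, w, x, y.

Σm(1, 2, 5, 6, 8, 11, 12, 14, 15) = (NOT z AND NOT w AND NOT x AND y) OR (NOT z AND NOT w AND x AND NOT y) OR (NOT z AND w AND NOT x AND y) OR (NOT z AND w AND x AND NOT y) OR (z AND NOT w AND NOT x AND NOT y) OR (z AND NOT w AND x AND y) OR (z AND w AND NOT x AND NOT y) OR (z AND w AND x AND NOT y) OR (z AND w AND x AND y)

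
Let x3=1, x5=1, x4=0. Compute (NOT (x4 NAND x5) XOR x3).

Substituting: (NOT (0 NAND 1) XOR 1)
= 1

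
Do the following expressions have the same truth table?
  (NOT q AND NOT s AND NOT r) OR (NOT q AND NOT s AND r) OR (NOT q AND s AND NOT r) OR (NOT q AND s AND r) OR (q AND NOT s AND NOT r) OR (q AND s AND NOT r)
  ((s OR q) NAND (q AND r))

Yes, they are equivalent — the two output columns agree on all 8 assignments:
q | s | r | Expression 1 | Expression 2
---------------------------------------
0 | 0 | 0 | 1 | 1
0 | 0 | 1 | 1 | 1
0 | 1 | 0 | 1 | 1
0 | 1 | 1 | 1 | 1
1 | 0 | 0 | 1 | 1
1 | 0 | 1 | 0 | 0
1 | 1 | 0 | 1 | 1
1 | 1 | 1 | 0 | 0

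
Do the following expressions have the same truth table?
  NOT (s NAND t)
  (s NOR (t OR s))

No. Counterexample: with s=0, t=0, Expression 1 = 0 but Expression 2 = 1.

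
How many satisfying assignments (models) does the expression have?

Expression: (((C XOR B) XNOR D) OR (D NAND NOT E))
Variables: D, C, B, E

Satisfying assignments: (0,0,0,0), (0,0,0,1), (0,0,1,0), (0,0,1,1), (0,1,0,0), (0,1,0,1), (0,1,1,0), (0,1,1,1), (1,0,0,1), (1,0,1,0), (1,0,1,1), (1,1,0,0), (1,1,0,1), (1,1,1,1)
Count: 14 out of 16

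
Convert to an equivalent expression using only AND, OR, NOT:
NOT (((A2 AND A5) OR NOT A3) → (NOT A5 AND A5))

((A2 AND A5) OR NOT A3) AND NOT (NOT A5 AND A5)
(Negated implication: NOT(A → B) = A AND NOT B)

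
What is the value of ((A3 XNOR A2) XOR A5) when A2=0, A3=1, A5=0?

Substituting: ((1 XNOR 0) XOR 0)
= 0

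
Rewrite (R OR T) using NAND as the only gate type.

((R NAND R) NAND (T NAND T))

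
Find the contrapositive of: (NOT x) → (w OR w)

Contrapositive: NOT (w OR w) → x
Note: A statement and its contrapositive are logically equivalent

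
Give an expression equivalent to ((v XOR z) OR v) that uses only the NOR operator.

((((((v NOR z) NOR (v NOR z)) NOR ((v NOR z) NOR (v NOR z))) NOR ((((v NOR v) NOR (z NOR z)) NOR ((v NOR v) NOR (z NOR z))) NOR (((v NOR v) NOR (z NOR z)) NOR ((v NOR v) NOR (z NOR z))))) NOR v) NOR (((((v NOR z) NOR (v NOR z)) NOR ((v NOR z) NOR (v NOR z))) NOR ((((v NOR v) NOR (z NOR z)) NOR ((v NOR v) NOR (z NOR z))) NOR (((v NOR v) NOR (z NOR z)) NOR ((v NOR v) NOR (z NOR z))))) NOR v))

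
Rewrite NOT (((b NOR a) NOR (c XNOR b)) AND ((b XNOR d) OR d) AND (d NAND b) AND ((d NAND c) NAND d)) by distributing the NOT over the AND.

NOT ((b NOR a) NOR (c XNOR b)) OR NOT ((b XNOR d) OR d) OR NOT (d NAND b) OR NOT ((d NAND c) NAND d)
De Morgan's: NOT(AND of terms) = OR of negations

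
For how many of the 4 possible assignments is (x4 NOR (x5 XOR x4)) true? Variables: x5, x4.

Satisfying assignments: (0,0)
Count: 1 out of 4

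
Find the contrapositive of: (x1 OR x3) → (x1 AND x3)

Contrapositive: NOT (x1 AND x3) → NOT (x1 OR x3)
Note: A statement and its contrapositive are logically equivalent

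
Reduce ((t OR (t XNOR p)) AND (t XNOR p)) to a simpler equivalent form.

By absorption (E AND (E OR v) = E):
= (t XNOR p)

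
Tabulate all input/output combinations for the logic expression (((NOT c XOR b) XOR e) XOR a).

b | e | c | a | Output
----------------------
0 | 0 | 0 | 0 | 1
0 | 0 | 0 | 1 | 0
0 | 0 | 1 | 0 | 0
0 | 0 | 1 | 1 | 1
0 | 1 | 0 | 0 | 0
0 | 1 | 0 | 1 | 1
0 | 1 | 1 | 0 | 1
0 | 1 | 1 | 1 | 0
1 | 0 | 0 | 0 | 0
1 | 0 | 0 | 1 | 1
1 | 0 | 1 | 0 | 1
1 | 0 | 1 | 1 | 0
1 | 1 | 0 | 0 | 1
1 | 1 | 0 | 1 | 0
1 | 1 | 1 | 0 | 0
1 | 1 | 1 | 1 | 1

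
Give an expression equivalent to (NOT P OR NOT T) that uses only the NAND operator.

(((P NAND P) NAND (P NAND P)) NAND ((T NAND T) NAND (T NAND T)))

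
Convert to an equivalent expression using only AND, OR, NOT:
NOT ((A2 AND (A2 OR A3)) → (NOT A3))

(A2 AND (A2 OR A3)) AND A3
(Negated implication: NOT(A → B) = A AND NOT B)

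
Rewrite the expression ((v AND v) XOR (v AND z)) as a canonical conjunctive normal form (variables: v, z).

(v OR z) AND (v OR NOT z) AND (NOT v OR NOT z)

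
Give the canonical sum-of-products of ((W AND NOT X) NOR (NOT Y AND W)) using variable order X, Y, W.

Σm(0, 2, 4, 6, 7) = (NOT X AND NOT Y AND NOT W) OR (NOT X AND Y AND NOT W) OR (X AND NOT Y AND NOT W) OR (X AND Y AND NOT W) OR (X AND Y AND W)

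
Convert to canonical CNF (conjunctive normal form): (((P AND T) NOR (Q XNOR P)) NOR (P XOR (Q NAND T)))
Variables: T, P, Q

(T OR P OR Q) AND (T OR P OR NOT Q) AND (T OR NOT P OR Q) AND (NOT T OR P OR Q) AND (NOT T OR P OR NOT Q) AND (NOT T OR NOT P OR NOT Q)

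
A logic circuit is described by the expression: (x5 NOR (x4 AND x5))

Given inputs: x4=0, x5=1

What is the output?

Substituting: (1 NOR (0 AND 1))
= 0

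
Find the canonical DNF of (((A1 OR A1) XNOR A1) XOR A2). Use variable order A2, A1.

(NOT A2 AND NOT A1) OR (NOT A2 AND A1)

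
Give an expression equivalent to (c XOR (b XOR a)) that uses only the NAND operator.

((c NAND (c NAND ((b NAND (b NAND a)) NAND (a NAND (b NAND a))))) NAND (((b NAND (b NAND a)) NAND (a NAND (b NAND a))) NAND (c NAND ((b NAND (b NAND a)) NAND (a NAND (b NAND a))))))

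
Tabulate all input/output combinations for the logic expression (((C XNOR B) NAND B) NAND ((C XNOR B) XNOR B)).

B | C | Output
--------------
0 | 0 | 1
0 | 1 | 0
1 | 0 | 1
1 | 1 | 1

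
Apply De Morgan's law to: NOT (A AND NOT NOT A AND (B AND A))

NOT A OR NOT A OR NOT (B AND A)
De Morgan's: NOT(AND of terms) = OR of negations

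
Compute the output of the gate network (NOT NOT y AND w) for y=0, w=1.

Substituting: (NOT NOT 0 AND 1)
= 0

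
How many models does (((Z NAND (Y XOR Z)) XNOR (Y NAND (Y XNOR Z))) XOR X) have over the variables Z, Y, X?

Satisfying assignments: (0,0,0), (0,1,0), (1,0,1), (1,1,1)
Count: 4 out of 8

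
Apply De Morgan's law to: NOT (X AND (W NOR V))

NOT X OR NOT (W NOR V)
De Morgan's: NOT(AND of terms) = OR of negations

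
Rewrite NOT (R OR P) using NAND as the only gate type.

(((R NAND R) NAND (P NAND P)) NAND ((R NAND R) NAND (P NAND P)))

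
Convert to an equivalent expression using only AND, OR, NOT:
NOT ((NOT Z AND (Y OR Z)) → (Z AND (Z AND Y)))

(NOT Z AND (Y OR Z)) AND NOT (Z AND (Z AND Y))
(Negated implication: NOT(A → B) = A AND NOT B)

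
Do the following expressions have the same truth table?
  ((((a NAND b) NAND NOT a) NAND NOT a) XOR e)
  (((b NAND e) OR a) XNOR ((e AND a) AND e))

No. Counterexample: with e=0, b=0, a=0, Expression 1 = 1 but Expression 2 = 0.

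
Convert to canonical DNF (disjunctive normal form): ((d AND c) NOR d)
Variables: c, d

(NOT c AND NOT d) OR (c AND NOT d)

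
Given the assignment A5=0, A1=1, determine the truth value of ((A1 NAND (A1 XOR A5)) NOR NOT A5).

Substituting: ((1 NAND (1 XOR 0)) NOR NOT 0)
= 0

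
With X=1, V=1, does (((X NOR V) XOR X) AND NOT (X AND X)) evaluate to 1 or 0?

Substituting: (((1 NOR 1) XOR 1) AND NOT (1 AND 1))
= 0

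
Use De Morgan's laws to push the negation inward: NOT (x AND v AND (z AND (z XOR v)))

NOT x OR NOT v OR NOT (z AND (z XOR v))
De Morgan's: NOT(AND of terms) = OR of negations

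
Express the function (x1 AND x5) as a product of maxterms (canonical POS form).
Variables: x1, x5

ΠM(0, 1, 2) = (x1 OR x5) AND (x1 OR NOT x5) AND (NOT x1 OR x5)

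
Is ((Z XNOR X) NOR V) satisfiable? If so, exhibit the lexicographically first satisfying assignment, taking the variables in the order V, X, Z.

V=0, X=0, Z=1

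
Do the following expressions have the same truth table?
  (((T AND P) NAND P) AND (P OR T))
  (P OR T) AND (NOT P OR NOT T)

Yes, they are equivalent — the two output columns agree on all 4 assignments:
P | T | Expression 1 | Expression 2
-----------------------------------
0 | 0 | 0 | 0
0 | 1 | 1 | 1
1 | 0 | 1 | 1
1 | 1 | 0 | 0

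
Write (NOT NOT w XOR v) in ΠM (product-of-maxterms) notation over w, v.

ΠM(0, 3) = (w OR v) AND (NOT w OR NOT v)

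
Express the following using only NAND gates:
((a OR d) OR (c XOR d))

((((a NAND a) NAND (d NAND d)) NAND ((a NAND a) NAND (d NAND d))) NAND (((c NAND (c NAND d)) NAND (d NAND (c NAND d))) NAND ((c NAND (c NAND d)) NAND (d NAND (c NAND d)))))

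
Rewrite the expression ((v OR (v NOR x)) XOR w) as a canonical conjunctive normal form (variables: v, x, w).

(v OR x OR NOT w) AND (v OR NOT x OR w) AND (NOT v OR x OR NOT w) AND (NOT v OR NOT x OR NOT w)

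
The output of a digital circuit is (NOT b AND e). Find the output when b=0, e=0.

Substituting: (NOT 0 AND 0)
= 0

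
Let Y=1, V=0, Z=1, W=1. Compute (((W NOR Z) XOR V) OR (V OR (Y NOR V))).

Substituting: (((1 NOR 1) XOR 0) OR (0 OR (1 NOR 0)))
= 0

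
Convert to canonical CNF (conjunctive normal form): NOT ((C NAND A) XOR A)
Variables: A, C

(A OR C) AND (A OR NOT C) AND (NOT A OR NOT C)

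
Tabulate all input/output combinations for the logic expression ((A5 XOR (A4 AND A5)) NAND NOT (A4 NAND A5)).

A5 | A4 | Output
----------------
0 | 0 | 1
0 | 1 | 1
1 | 0 | 1
1 | 1 | 1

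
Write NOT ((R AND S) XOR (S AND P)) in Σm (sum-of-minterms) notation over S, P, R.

Σm(0, 1, 2, 3, 4, 7) = (NOT S AND NOT P AND NOT R) OR (NOT S AND NOT P AND R) OR (NOT S AND P AND NOT R) OR (NOT S AND P AND R) OR (S AND NOT P AND NOT R) OR (S AND P AND R)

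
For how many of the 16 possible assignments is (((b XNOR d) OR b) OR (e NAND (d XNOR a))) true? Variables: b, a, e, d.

Satisfying assignments: (0,0,0,0), (0,0,0,1), (0,0,1,0), (0,0,1,1), (0,1,0,0), (0,1,0,1), (0,1,1,0), (1,0,0,0), (1,0,0,1), (1,0,1,0), (1,0,1,1), (1,1,0,0), (1,1,0,1), (1,1,1,0), (1,1,1,1)
Count: 15 out of 16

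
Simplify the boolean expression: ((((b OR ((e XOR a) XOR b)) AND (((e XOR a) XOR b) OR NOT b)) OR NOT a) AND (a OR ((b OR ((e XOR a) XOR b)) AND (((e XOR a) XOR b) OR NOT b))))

By distribution ((E OR v) AND (E OR NOT v) = E) then distribution ((E OR v) AND (E OR NOT v) = E):
= ((e XOR a) XOR b)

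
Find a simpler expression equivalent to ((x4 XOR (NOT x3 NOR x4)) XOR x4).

By XOR self-cancellation ((E XOR v) XOR v = E):
= (NOT x3 NOR x4)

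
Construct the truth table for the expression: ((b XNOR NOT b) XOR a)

a | b | Output
--------------
0 | 0 | 0
0 | 1 | 0
1 | 0 | 1
1 | 1 | 1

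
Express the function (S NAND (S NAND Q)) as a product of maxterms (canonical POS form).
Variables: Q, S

ΠM(1) = (Q OR NOT S)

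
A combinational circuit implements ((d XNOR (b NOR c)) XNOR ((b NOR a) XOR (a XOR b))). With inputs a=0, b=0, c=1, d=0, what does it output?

Substituting: ((0 XNOR (0 NOR 1)) XNOR ((0 NOR 0) XOR (0 XOR 0)))
= 1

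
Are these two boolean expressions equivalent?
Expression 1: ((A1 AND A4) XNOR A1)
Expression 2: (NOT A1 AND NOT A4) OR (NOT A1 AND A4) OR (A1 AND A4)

Yes, they are equivalent — the two output columns agree on all 4 assignments:
A1 | A4 | Expression 1 | Expression 2
-------------------------------------
0 | 0 | 1 | 1
0 | 1 | 1 | 1
1 | 0 | 0 | 0
1 | 1 | 1 | 1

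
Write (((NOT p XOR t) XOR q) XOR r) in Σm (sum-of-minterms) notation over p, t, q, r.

Σm(0, 3, 5, 6, 9, 10, 12, 15) = (NOT p AND NOT t AND NOT q AND NOT r) OR (NOT p AND NOT t AND q AND r) OR (NOT p AND t AND NOT q AND r) OR (NOT p AND t AND q AND NOT r) OR (p AND NOT t AND NOT q AND r) OR (p AND NOT t AND q AND NOT r) OR (p AND t AND NOT q AND NOT r) OR (p AND t AND q AND r)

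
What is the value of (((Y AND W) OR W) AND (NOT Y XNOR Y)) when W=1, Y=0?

Substituting: (((0 AND 1) OR 1) AND (NOT 0 XNOR 0))
= 0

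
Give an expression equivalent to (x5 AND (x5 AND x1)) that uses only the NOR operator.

((x5 NOR x5) NOR (((x5 NOR x5) NOR (x1 NOR x1)) NOR ((x5 NOR x5) NOR (x1 NOR x1))))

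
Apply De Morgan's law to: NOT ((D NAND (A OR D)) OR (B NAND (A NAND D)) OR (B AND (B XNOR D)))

NOT (D NAND (A OR D)) AND NOT (B NAND (A NAND D)) AND NOT (B AND (B XNOR D))
De Morgan's: NOT(OR of terms) = AND of negations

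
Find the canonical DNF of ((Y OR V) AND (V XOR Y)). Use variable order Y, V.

(NOT Y AND V) OR (Y AND NOT V)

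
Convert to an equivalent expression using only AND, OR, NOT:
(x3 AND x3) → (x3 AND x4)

NOT (x3 AND x3) OR (x3 AND x4)
(Implication elimination: A → B = NOT A OR B)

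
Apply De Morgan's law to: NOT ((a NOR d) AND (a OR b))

NOT (a NOR d) OR NOT (a OR b)
De Morgan's: NOT(AND of terms) = OR of negations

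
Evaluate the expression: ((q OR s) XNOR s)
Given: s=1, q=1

Substituting: ((1 OR 1) XNOR 1)
= 1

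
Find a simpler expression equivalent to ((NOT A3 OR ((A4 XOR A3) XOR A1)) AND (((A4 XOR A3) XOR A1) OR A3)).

By distribution ((E OR v) AND (E OR NOT v) = E):
= ((A4 XOR A3) XOR A1)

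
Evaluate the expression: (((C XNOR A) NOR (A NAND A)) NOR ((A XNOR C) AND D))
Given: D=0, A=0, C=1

Substituting: (((1 XNOR 0) NOR (0 NAND 0)) NOR ((0 XNOR 1) AND 0))
= 1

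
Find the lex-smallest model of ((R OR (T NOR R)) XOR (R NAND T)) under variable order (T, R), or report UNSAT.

T=1, R=0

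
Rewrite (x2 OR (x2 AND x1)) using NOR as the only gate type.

((x2 NOR ((x2 NOR x2) NOR (x1 NOR x1))) NOR (x2 NOR ((x2 NOR x2) NOR (x1 NOR x1))))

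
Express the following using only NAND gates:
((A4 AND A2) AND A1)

((((A4 NAND A2) NAND (A4 NAND A2)) NAND A1) NAND (((A4 NAND A2) NAND (A4 NAND A2)) NAND A1))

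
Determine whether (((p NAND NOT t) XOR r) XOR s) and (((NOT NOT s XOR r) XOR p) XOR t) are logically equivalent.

No. Counterexample: with r=0, p=0, t=0, s=0, Expression 1 = 1 but Expression 2 = 0.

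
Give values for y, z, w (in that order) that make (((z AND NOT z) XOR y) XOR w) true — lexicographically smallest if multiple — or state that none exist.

y=0, z=0, w=1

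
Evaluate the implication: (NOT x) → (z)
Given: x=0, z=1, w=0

Antecedent (NOT x) = 1; consequent (z) = 1.
1 → 1 = 1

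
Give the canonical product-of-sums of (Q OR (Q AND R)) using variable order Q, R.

ΠM(0, 1) = (Q OR R) AND (Q OR NOT R)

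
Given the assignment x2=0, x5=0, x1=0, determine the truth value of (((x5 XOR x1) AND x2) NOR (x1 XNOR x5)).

Substituting: (((0 XOR 0) AND 0) NOR (0 XNOR 0))
= 0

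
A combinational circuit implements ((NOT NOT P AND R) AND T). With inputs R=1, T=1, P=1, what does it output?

Substituting: ((NOT NOT 1 AND 1) AND 1)
= 1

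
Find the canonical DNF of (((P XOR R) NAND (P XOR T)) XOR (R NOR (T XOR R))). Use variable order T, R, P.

(NOT T AND NOT R AND P) OR (NOT T AND R AND NOT P) OR (NOT T AND R AND P) OR (T AND NOT R AND NOT P) OR (T AND NOT R AND P) OR (T AND R AND P)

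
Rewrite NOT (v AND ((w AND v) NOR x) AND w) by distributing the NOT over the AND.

NOT v OR NOT ((w AND v) NOR x) OR NOT w
De Morgan's: NOT(AND of terms) = OR of negations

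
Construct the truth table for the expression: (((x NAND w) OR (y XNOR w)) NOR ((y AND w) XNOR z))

y | z | w | x | Output
----------------------
0 | 0 | 0 | 0 | 0
0 | 0 | 0 | 1 | 0
0 | 0 | 1 | 0 | 0
0 | 0 | 1 | 1 | 0
0 | 1 | 0 | 0 | 0
0 | 1 | 0 | 1 | 0
0 | 1 | 1 | 0 | 0
0 | 1 | 1 | 1 | 1
1 | 0 | 0 | 0 | 0
1 | 0 | 0 | 1 | 0
1 | 0 | 1 | 0 | 0
1 | 0 | 1 | 1 | 0
1 | 1 | 0 | 0 | 0
1 | 1 | 0 | 1 | 0
1 | 1 | 1 | 0 | 0
1 | 1 | 1 | 1 | 0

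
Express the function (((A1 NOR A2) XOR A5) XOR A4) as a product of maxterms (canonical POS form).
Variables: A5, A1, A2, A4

ΠM(1, 2, 4, 6, 8, 11, 13, 15) = (A5 OR A1 OR A2 OR NOT A4) AND (A5 OR A1 OR NOT A2 OR A4) AND (A5 OR NOT A1 OR A2 OR A4) AND (A5 OR NOT A1 OR NOT A2 OR A4) AND (NOT A5 OR A1 OR A2 OR A4) AND (NOT A5 OR A1 OR NOT A2 OR NOT A4) AND (NOT A5 OR NOT A1 OR A2 OR NOT A4) AND (NOT A5 OR NOT A1 OR NOT A2 OR NOT A4)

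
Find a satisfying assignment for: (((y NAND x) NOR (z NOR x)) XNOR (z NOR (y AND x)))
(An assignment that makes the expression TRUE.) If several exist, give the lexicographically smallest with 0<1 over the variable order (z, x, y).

z=1, x=0, y=0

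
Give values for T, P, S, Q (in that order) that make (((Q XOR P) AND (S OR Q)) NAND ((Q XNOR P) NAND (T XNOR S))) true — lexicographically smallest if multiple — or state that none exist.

T=0, P=0, S=0, Q=0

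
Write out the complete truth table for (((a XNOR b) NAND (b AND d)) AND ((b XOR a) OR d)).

a | d | b | Output
------------------
0 | 0 | 0 | 0
0 | 0 | 1 | 1
0 | 1 | 0 | 1
0 | 1 | 1 | 1
1 | 0 | 0 | 1
1 | 0 | 1 | 0
1 | 1 | 0 | 1
1 | 1 | 1 | 0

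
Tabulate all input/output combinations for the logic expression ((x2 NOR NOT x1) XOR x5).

x1 | x2 | x5 | Output
---------------------
0 | 0 | 0 | 0
0 | 0 | 1 | 1
0 | 1 | 0 | 0
0 | 1 | 1 | 1
1 | 0 | 0 | 1
1 | 0 | 1 | 0
1 | 1 | 0 | 0
1 | 1 | 1 | 1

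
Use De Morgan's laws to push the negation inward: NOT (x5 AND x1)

NOT x5 OR NOT x1
De Morgan's: NOT(AND of terms) = OR of negations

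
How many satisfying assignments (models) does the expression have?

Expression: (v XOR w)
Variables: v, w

Satisfying assignments: (0,1), (1,0)
Count: 2 out of 4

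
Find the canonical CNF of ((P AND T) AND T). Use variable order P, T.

(P OR T) AND (P OR NOT T) AND (NOT P OR T)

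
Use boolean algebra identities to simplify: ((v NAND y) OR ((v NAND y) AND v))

By absorption (E OR (E AND v) = E):
= (v NAND y)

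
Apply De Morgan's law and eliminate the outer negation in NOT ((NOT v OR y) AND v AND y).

NOT (NOT v OR y) OR NOT v OR NOT y
De Morgan's: NOT(AND of terms) = OR of negations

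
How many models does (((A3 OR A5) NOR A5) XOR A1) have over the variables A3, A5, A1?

Satisfying assignments: (0,0,0), (0,1,1), (1,0,1), (1,1,1)
Count: 4 out of 8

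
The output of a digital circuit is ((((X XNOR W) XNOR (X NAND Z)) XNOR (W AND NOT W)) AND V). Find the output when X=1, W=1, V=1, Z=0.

Substituting: ((((1 XNOR 1) XNOR (1 NAND 0)) XNOR (1 AND NOT 1)) AND 1)
= 0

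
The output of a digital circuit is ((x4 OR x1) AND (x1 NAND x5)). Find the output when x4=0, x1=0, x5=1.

Substituting: ((0 OR 0) AND (0 NAND 1))
= 0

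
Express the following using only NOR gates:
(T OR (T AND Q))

((T NOR ((T NOR T) NOR (Q NOR Q))) NOR (T NOR ((T NOR T) NOR (Q NOR Q))))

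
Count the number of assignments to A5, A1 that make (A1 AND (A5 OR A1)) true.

Satisfying assignments: (0,1), (1,1)
Count: 2 out of 4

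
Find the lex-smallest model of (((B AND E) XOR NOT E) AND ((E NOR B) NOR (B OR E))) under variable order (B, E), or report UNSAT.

UNSATISFIABLE - no assignment makes this expression true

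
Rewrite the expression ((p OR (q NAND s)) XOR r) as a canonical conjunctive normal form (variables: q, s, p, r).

(q OR s OR p OR NOT r) AND (q OR s OR NOT p OR NOT r) AND (q OR NOT s OR p OR NOT r) AND (q OR NOT s OR NOT p OR NOT r) AND (NOT q OR s OR p OR NOT r) AND (NOT q OR s OR NOT p OR NOT r) AND (NOT q OR NOT s OR p OR r) AND (NOT q OR NOT s OR NOT p OR NOT r)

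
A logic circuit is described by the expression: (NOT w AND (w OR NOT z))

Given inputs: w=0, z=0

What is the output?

Substituting: (NOT 0 AND (0 OR NOT 0))
= 1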